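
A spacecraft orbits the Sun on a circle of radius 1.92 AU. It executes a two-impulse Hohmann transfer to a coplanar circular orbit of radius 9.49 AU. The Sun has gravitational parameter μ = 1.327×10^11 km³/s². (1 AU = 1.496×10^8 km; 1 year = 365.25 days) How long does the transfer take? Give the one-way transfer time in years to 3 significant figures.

In km: r₁ = 1.92 × 1.496×10^8 = 2.87232×10^8 km; r₂ = 9.49 × 1.496×10^8 = 1.419704×10^9 km.
Transfer-ellipse semi-major axis a_t = (r₁ + r₂)/2 = (2.87232×10^8 + 1.419704×10^9)/2 = 8.53468×10^8 km.
By Kepler's third law the transfer-orbit period is T = 2π√(a_t³/μ), so t = T/2 = 2.150×10^8 s.
Converting: 2.150×10^8 s ÷ 3.15576×10^7 s/year (365.25 × 86400) = 6.81 years.

t = 6.81 years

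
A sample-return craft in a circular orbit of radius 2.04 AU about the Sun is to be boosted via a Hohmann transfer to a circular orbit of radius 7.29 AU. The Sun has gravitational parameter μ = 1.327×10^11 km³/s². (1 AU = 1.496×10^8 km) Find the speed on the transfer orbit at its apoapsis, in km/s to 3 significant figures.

In km: r₁ = 2.04 × 1.496×10^8 = 3.05184×10^8 km; r₂ = 7.29 × 1.496×10^8 = 1.090584×10^9 km.
Transfer-ellipse semi-major axis a_t = (r₁ + r₂)/2 = (3.05184×10^8 + 1.090584×10^9)/2 = 6.97884×10^8 km.
At apoapsis, r = 1.090584×10^9 km.
Vis-viva: v = √[μ(2/r − 1/a_t)] = √[1.327×10^11 × (2/1.090584×10^9 − 1/6.97884×10^8)] = 7.294 km/s.

v = 7.29 km/s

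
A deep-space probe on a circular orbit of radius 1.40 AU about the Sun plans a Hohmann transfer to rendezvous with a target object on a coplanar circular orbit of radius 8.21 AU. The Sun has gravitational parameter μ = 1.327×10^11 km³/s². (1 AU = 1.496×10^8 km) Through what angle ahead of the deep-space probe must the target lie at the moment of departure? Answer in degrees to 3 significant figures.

In km: r₁ = 1.40 × 1.496×10^8 = 2.0944×10^8 km; r₂ = 8.21 × 1.496×10^8 = 1.228216×10^9 km.
The Hohmann ellipse has a_t = (r₁ + r₂)/2 = 7.18828×10^8 km.
The half-period of the transfer ellipse is t = π√(a_t³/μ) = 1.662×10^8 s.
The target's mean motion on its circular orbit is ω₂ = √(μ/r₂³) = 8.463×10^-9 rad/s.
Angle swept by the target during transfer: ω₂·t = 1.4066 rad = 80.59°.
The deep-space probe traverses 180° on the transfer ellipse, so the target must lead by 180° − 80.59° = 99.4°.

φ = 99.4°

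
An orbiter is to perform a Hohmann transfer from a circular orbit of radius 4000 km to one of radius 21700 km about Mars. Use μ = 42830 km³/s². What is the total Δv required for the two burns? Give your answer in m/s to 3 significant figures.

Semi-major axis of the transfer orbit: a_t = (4000 + 21700)/2 = 12850 km.
At r₁ the circular-orbit speed is v₁ = √(μ/r₁) = 3.2722 km/s.
On the transfer ellipse at r₁, v² = μ(2/r − 1/a) gives v_p = √[μ(2/r₁ − 1/a_t)] = 4.2523 km/s.
First burn Δv₁ = |v_p − v₁| = 0.9801 km/s.
At r₂, v₂ = √(μ/r₂) = 1.4049 km/s.
Transfer-orbit speed at r₂: v_a = √[μ(2/r₂ − 1/a_t)] = 0.78383 km/s.
Second burn Δv₂ = |v₂ − v_a| = 0.6211 km/s.
Δv = Δv₁ + Δv₂ = 0.9801 + 0.6211 = 1.601 km/s.

Δv = 1600 m/s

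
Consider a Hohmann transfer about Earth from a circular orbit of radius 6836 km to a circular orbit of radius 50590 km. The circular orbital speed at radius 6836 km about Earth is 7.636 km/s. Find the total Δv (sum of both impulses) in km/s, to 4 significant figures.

Δv = 3.937 km/s

From the circular-orbit relation v² = μ/r at r = 6836 km: μ = v²r = (7.636)² × 6836 = 3.98597×10^5 km³/s².
Transfer-ellipse semi-major axis a_t = (r₁ + r₂)/2 = (6836 + 50590)/2 = 28713 km.
At r₁ the circular-orbit speed is v₁ = √(μ/r₁) = 7.6360 km/s.
Transfer-orbit speed at r₁ (vis-viva equation): v_p = √[μ(2/r₁ − 1/a_t)] = 10.136 km/s.
First burn Δv₁ = |v_p − v₁| = 2.500 km/s.
Circular speed at r₂: v₂ = √(μ/r₂) = 2.807 km/s.
Transfer-orbit speed at r₂: v_a = √[μ(2/r₂ − 1/a_t)] = 1.370 km/s.
Second burn Δv₂ = |v₂ − v_a| = 1.437 km/s.
Total Δv = Δv₁ + Δv₂ = 3.937 km/s.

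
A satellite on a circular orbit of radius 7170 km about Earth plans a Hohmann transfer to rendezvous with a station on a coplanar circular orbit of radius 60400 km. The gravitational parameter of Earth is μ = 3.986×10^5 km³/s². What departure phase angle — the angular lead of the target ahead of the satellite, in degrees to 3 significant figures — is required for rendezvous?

Semi-major axis of the transfer orbit: a_t = (7170 + 60400)/2 = 33785 km.
Transfer time t = π√(a_t³/μ) = 30901 s.
Target angular speed ω₂ = √(μ/r₂³) = 4.2532×10^-5 rad/s.
Angle swept by the target during transfer: ω₂·t = 1.3143 rad = 75.30°.
The satellite traverses 180° on the transfer ellipse, so the target must lead by 180° − 75.30° = 105°.

φ = 105°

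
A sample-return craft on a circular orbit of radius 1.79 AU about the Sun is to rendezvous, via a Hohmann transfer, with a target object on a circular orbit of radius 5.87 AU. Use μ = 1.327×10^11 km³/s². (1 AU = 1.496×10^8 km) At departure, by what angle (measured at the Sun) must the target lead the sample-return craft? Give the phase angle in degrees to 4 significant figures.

In km: r₁ = 1.79 × 1.496×10^8 = 2.67784×10^8 km; r₂ = 5.87 × 1.496×10^8 = 8.78152×10^8 km.
Transfer-ellipse semi-major axis a_t = (r₁ + r₂)/2 = (2.67784×10^8 + 8.78152×10^8)/2 = 5.72968×10^8 km.
Transfer time t = π√(a_t³/μ) = 1.18280×10^8 s.
The target's mean motion on its circular orbit is ω₂ = √(μ/r₂³) = 1.39985×10^-8 rad/s.
Angle swept by the target during transfer: ω₂·t = 1.65574 rad = 94.87°.
The sample-return craft traverses 180° on the transfer ellipse, so the target must lead by 180° − 94.87° = 85.13°.

φ = 85.13°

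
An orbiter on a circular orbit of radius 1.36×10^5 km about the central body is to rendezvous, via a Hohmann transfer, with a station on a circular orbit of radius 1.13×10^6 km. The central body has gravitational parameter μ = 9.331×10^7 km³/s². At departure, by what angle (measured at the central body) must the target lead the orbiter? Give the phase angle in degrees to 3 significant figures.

The Hohmann ellipse has a_t = (r₁ + r₂)/2 = 6.330×10^5 km.
The half-period of the transfer ellipse is t = π√(a_t³/μ) = 1.6379×10^5 s.
The target's mean motion on its circular orbit is ω₂ = √(μ/r₂³) = 8.0417×10^-6 rad/s.
Angle swept by the target during transfer: ω₂·t = 1.3172 rad = 75.47°.
Arrival is 180° from departure on the ellipse, so φ = 180° − 75.47° = 105°.

φ = 105°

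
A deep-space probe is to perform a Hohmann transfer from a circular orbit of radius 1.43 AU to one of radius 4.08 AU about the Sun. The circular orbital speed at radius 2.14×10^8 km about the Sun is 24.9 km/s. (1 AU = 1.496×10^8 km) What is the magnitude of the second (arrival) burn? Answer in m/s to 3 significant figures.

From the circular-orbit relation v² = μ/r at r = 2.14×10^8 km: μ = v²r = (24.9)² × 2.14×10^8 = 1.32682×10^11 km³/s².
In km: r₁ = 1.43 × 1.496×10^8 = 2.13928×10^8 km; r₂ = 4.08 × 1.496×10^8 = 6.10368×10^8 km.
The Hohmann ellipse has a_t = (r₁ + r₂)/2 = 4.12148×10^8 km.
On the circular orbit at r = 6.10368×10^8 km, v_c = √(μ/r) = 14.744 km/s.
Vis-viva on the transfer ellipse at r = 6.10368×10^8 km gives v_t = √[μ(2/r − 1/a_t)] = 10.622 km/s.
Δv₂ = |v_t − v_c| = |10.622 − 14.744| = 4.122 km/s.

Δv₂ = 4120 m/s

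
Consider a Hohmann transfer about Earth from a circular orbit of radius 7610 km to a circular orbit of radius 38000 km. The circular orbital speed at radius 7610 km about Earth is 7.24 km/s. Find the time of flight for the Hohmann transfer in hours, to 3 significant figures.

From the circular-orbit relation v² = μ/r at r = 7610 km: μ = v²r = (7.24)² × 7610 = 3.98898×10^5 km³/s².
Transfer-ellipse semi-major axis a_t = (r₁ + r₂)/2 = (7610 + 38000)/2 = 22805 km.
Transfer time t = π√(a_t³/μ) = π√((22805)³ / 3.98898×10^5) = 17130 s.
Converting: 17130 s ÷ 3600 s/hour = 4.76 hours.

t = 4.76 hours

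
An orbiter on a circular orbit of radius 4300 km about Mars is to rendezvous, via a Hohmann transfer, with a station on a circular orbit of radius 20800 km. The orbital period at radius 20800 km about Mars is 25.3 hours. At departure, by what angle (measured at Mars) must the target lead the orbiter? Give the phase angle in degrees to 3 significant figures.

From Kepler's third law T² = 4π²r³/μ at r = 20800 km, T = 25.3 hours = 25.3 × 3600 s = 91080 s: μ = 4π²r³/T² = 42825.6 km³/s².
The Hohmann ellipse has a_t = (r₁ + r₂)/2 = 12550 km.
Transfer time t = π√(a_t³/μ) = 21343.4 s.
Target angular speed ω₂ = √(μ/r₂³) = 6.89853×10^-5 rad/s.
Angle swept by the target during transfer: ω₂·t = 1.4724 rad = 84.36°.
Arrival is 180° from departure on the ellipse, so φ = 180° − 84.36° = 95.6°.

φ = 95.6°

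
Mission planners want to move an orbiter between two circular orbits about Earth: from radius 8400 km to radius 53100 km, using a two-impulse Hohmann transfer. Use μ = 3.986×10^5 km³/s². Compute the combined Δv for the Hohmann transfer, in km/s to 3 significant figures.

Semi-major axis of the transfer orbit: a_t = (8400 + 53100)/2 = 30750 km.
At r₁ the circular-orbit speed is v₁ = √(μ/r₁) = 6.8886 km/s.
On the transfer ellipse at r₁, vis-viva gives v_p = √[μ(2/r₁ − 1/a_t)] = 9.0522 km/s.
First burn Δv₁ = |v_p − v₁| = 2.1636 km/s.
At r₂, v₂ = √(μ/r₂) = 2.7398 km/s.
Transfer-orbit speed at r₂: v_a = √[μ(2/r₂ − 1/a_t)] = 1.4320 km/s.
Second burn Δv₂ = |v₂ − v_a| = 1.3078 km/s.
Δv = Δv₁ + Δv₂ = 2.1636 + 1.3078 = 3.471 km/s.

Δv = 3.47 km/s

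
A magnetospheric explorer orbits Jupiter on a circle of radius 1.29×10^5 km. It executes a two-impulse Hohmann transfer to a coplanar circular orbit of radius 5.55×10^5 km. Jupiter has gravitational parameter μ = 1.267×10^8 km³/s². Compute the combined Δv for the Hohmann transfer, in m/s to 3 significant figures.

The Hohmann ellipse has a_t = (r₁ + r₂)/2 = 3.420×10^5 km.
Circular speed at r₁: v₁ = √(μ/r₁) = √(1.267×10^8/1.290×10^5) = 31.3396 km/s.
On the transfer ellipse at r₁, vis-viva equation gives v_p = √[μ(2/r₁ − 1/a_t)] = 39.9233 km/s.
First burn Δv₁ = |v_p − v₁| = 8.584 km/s.
At r₂, v₂ = √(μ/r₂) = 15.1092 km/s.
Transfer-orbit speed at r₂: v_a = √[μ(2/r₂ − 1/a_t)] = 9.27948 km/s.
Second burn Δv₂ = |v₂ − v_a| = 5.830 km/s.
Total Δv = Δv₁ + Δv₂ = 14.41 km/s.

Δv = 14400 m/s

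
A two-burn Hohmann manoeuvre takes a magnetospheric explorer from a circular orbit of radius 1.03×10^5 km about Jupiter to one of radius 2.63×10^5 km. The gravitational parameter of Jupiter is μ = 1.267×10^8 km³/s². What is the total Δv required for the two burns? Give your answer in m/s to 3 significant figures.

The Hohmann ellipse has a_t = (r₁ + r₂)/2 = 1.830×10^5 km.
Circular speed at r₁: v₁ = √(μ/r₁) = √(1.267×10^8/1.030×10^5) = 35.073 km/s.
On the transfer ellipse at r₁, vis-viva equation gives v_p = √[μ(2/r₁ − 1/a_t)] = 42.046 km/s.
First burn Δv₁ = |v_p − v₁| = 6.9730 km/s.
Circular speed at r₂: v₂ = √(μ/r₂) = 21.9488 km/s.
Transfer-orbit speed at r₂: v_a = √[μ(2/r₂ − 1/a_t)] = 16.4666 km/s.
Second burn Δv₂ = |v₂ − v_a| = 5.4822 km/s.
Δv = Δv₁ + Δv₂ = 6.9730 + 5.4822 = 12.46 km/s.

Δv = 12500 m/s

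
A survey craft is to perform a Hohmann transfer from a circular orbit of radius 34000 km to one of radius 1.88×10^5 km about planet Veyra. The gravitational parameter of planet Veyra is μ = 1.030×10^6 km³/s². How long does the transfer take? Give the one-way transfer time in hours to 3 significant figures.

t = 31.8 hours

Transfer-ellipse semi-major axis a_t = (r₁ + r₂)/2 = (34000 + 1.880×10^5)/2 = 1.110×10^5 km.
Half the transfer-orbit period gives t = π√(a_t³/μ) = 1.145×10^5 s.
Converting: 1.145×10^5 s ÷ 3600 s/hour = 31.8 hours.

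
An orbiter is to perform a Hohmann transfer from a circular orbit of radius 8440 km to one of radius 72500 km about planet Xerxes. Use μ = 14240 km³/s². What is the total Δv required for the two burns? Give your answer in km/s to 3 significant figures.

Δv = 0.680 km/s

The Hohmann ellipse has a_t = (r₁ + r₂)/2 = 40470 km.
At r₁ the circular-orbit speed is v₁ = √(μ/r₁) = 1.2989 km/s.
Transfer-orbit speed at r₁ (vis-viva equation): v_p = √[μ(2/r₁ − 1/a_t)] = 1.7385 km/s.
First burn Δv₁ = |v_p − v₁| = 0.4396 km/s.
At r₂, v₂ = √(μ/r₂) = 0.4432 km/s.
Transfer-orbit speed at r₂: v_a = √[μ(2/r₂ − 1/a_t)] = 0.2024 km/s.
Second burn Δv₂ = |v₂ − v_a| = 0.2408 km/s.
Total Δv = Δv₁ + Δv₂ = 0.6804 km/s.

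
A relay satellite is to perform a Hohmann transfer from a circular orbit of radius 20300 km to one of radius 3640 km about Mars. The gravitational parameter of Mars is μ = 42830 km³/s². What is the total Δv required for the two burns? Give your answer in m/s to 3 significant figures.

Transfer-ellipse semi-major axis a_t = (r₁ + r₂)/2 = (20300 + 3640)/2 = 11970 km.
Circular speed at r₁: v₁ = √(μ/r₁) = √(42830/20300) = 1.452533 km/s.
On the transfer ellipse at r₁, v² = μ(2/r − 1/a) gives v_a = √[μ(2/r₁ − 1/a_t)] = 0.8009947 km/s.
First burn Δv₁ = |v_a − v₁| = 0.65154 km/s.
Circular speed at r₂: v₂ = √(μ/r₂) = 3.4302 km/s.
Transfer-orbit speed at r₂: v_p = √[μ(2/r₂ − 1/a_t)] = 4.4671 km/s.
Second burn Δv₂ = |v₂ − v_p| = 1.0369 km/s.
Total Δv = Δv₁ + Δv₂ = 1.688 km/s.

Δv = 1690 m/s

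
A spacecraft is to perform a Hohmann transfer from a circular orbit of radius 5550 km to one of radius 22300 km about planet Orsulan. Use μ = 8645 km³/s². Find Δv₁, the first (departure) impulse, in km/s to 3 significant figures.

Δv₁ = 0.331 km/s

The Hohmann ellipse has a_t = (r₁ + r₂)/2 = 13925 km.
On the circular orbit at r = 5550 km, v_c = √(μ/r) = 1.2481 km/s.
Vis-viva on the transfer ellipse at r = 5550 km gives v_t = √[μ(2/r − 1/a_t)] = 1.5794 km/s.
Δv₁ = |v_t − v_c| = |1.5794 − 1.2481| = 0.3313 km/s.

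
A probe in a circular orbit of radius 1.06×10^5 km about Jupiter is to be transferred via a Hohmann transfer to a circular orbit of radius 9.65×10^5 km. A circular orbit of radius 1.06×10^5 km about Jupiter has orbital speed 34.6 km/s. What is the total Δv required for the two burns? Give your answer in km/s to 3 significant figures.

From the circular-orbit relation v² = μ/r at r = 1.06×10^5 km: μ = v²r = (34.6)² × 1.06×10^5 = 1.26899×10^8 km³/s².
Semi-major axis of the transfer orbit: a_t = (1.060×10^5 + 9.650×10^5)/2 = 5.355×10^5 km.
At r₁ the circular-orbit speed is v₁ = √(μ/r₁) = 34.600 km/s.
Transfer-orbit speed at r₁ (vis-viva): v_p = √[μ(2/r₁ − 1/a_t)] = 46.447 km/s.
First burn Δv₁ = |v_p − v₁| = 11.847 km/s.
At r₂, v₂ = √(μ/r₂) = 11.4674 km/s.
Transfer-orbit speed at r₂: v_a = √[μ(2/r₂ − 1/a_t)] = 5.10198 km/s.
Second burn Δv₂ = |v₂ − v_a| = 6.3654 km/s.
Δv = Δv₁ + Δv₂ = 11.847 + 6.3654 = 18.21 km/s.

Δv = 18.2 km/s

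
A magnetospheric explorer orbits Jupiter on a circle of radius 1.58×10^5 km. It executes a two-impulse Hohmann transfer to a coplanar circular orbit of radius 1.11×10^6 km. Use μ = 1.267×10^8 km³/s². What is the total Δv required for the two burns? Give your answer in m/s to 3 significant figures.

The Hohmann ellipse has a_t = (r₁ + r₂)/2 = 6.340×10^5 km.
At r₁ the circular-orbit speed is v₁ = √(μ/r₁) = 28.3178 km/s.
Transfer-orbit speed at r₁ (vis-viva): v_p = √[μ(2/r₁ − 1/a_t)] = 37.4694 km/s.
First burn Δv₁ = |v_p − v₁| = 9.152 km/s.
Circular speed at r₂: v₂ = √(μ/r₂) = 10.6838 km/s.
Transfer-orbit speed at r₂: v_a = √[μ(2/r₂ − 1/a_t)] = 5.33348 km/s.
Second burn Δv₂ = |v₂ − v_a| = 5.350 km/s.
Δv = Δv₁ + Δv₂ = 9.152 + 5.350 = 14.50 km/s.

Δv = 14500 m/s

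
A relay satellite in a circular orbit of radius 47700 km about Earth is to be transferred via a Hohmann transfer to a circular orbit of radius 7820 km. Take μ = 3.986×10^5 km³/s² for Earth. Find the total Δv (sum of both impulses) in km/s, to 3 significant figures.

The Hohmann ellipse has a_t = (r₁ + r₂)/2 = 27760 km.
At r₁ the circular-orbit speed is v₁ = √(μ/r₁) = 2.89074 km/s.
On the transfer ellipse at r₁, vis-viva equation gives v_a = √[μ(2/r₁ − 1/a_t)] = 1.53427 km/s.
First burn Δv₁ = |v_a − v₁| = 1.3565 km/s.
At r₂, v₂ = √(μ/r₂) = 7.1395 km/s.
Transfer-orbit speed at r₂: v_p = √[μ(2/r₂ − 1/a_t)] = 9.3587 km/s.
Second burn Δv₂ = |v₂ − v_p| = 2.2192 km/s.
Total Δv = Δv₁ + Δv₂ = 3.576 km/s.

Δv = 3.58 km/s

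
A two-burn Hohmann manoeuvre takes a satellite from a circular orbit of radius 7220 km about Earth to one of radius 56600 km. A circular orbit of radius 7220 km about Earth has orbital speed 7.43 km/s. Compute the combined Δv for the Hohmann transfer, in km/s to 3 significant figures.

Δv = 3.86 km/s

From the circular-orbit relation v² = μ/r at r = 7220 km: μ = v²r = (7.43)² × 7220 = 3.98579×10^5 km³/s².
Semi-major axis of the transfer orbit: a_t = (7220 + 56600)/2 = 31910 km.
Circular speed at r₁: v₁ = √(μ/r₁) = √(3.98579×10^5/7220) = 7.4300 km/s.
On the transfer ellipse at r₁, vis-viva equation gives v_p = √[μ(2/r₁ − 1/a_t)] = 9.8954 km/s.
First burn Δv₁ = |v_p − v₁| = 2.4654 km/s.
Circular speed at r₂: v₂ = √(μ/r₂) = 2.6537 km/s.
Transfer-orbit speed at r₂: v_a = √[μ(2/r₂ − 1/a_t)] = 1.2623 km/s.
Second burn Δv₂ = |v₂ − v_a| = 1.3914 km/s.
Total Δv = Δv₁ + Δv₂ = 3.857 km/s.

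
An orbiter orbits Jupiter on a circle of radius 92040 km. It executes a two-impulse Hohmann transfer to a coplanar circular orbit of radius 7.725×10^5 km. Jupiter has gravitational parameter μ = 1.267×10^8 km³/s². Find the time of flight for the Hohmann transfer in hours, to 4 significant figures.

t = 22.03 hours

The Hohmann ellipse has a_t = (r₁ + r₂)/2 = 4.3227×10^5 km.
Transfer time t = π√(a_t³/μ) = π√((4.3227×10^5)³ / 1.267×10^8) = 79320 s.
Converting: 79320 s ÷ 3600 s/hour = 22.03 hours.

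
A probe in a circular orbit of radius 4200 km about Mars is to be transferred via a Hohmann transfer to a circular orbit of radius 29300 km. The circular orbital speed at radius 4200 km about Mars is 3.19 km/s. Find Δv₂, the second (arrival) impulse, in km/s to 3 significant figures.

From the circular-orbit relation v² = μ/r at r = 4200 km: μ = v²r = (3.19)² × 4200 = 42739.6 km³/s².
Transfer-ellipse semi-major axis a_t = (r₁ + r₂)/2 = (4200 + 29300)/2 = 16750 km.
On the circular orbit at r = 29300 km, v_c = √(μ/r) = 1.2078 km/s.
Transfer-orbit speed at the same r (vis-viva, a = a_t): v_t = √[μ(2/r − 1/a_t)] = 0.60478 km/s.
Δv₂ = |v_t − v_c| = |0.60478 − 1.2078| = 0.6030 km/s.

Δv₂ = 0.603 km/s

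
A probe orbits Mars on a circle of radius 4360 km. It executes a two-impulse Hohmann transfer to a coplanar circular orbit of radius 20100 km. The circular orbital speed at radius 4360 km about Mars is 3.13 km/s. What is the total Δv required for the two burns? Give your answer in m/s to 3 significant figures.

Δv = 1470 m/s

From the circular-orbit relation v² = μ/r at r = 4360 km: μ = v²r = (3.13)² × 4360 = 42714.5 km³/s².
Semi-major axis of the transfer orbit: a_t = (4360 + 20100)/2 = 12230 km.
At r₁ the circular-orbit speed is v₁ = √(μ/r₁) = 3.1300 km/s.
On the transfer ellipse at r₁, vis-viva gives v_p = √[μ(2/r₁ − 1/a_t)] = 4.0126 km/s.
First burn Δv₁ = |v_p − v₁| = 0.8826 km/s.
Circular speed at r₂: v₂ = √(μ/r₂) = 1.4578 km/s.
Transfer-orbit speed at r₂: v_a = √[μ(2/r₂ − 1/a_t)] = 0.87040 km/s.
Second burn Δv₂ = |v₂ − v_a| = 0.5874 km/s.
Total Δv = Δv₁ + Δv₂ = 1.470 km/s.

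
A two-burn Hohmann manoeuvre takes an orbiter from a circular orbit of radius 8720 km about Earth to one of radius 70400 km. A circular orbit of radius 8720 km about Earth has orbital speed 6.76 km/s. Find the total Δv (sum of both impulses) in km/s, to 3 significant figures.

From the circular-orbit relation v² = μ/r at r = 8720 km: μ = v²r = (6.76)² × 8720 = 3.98483×10^5 km³/s².
Transfer-ellipse semi-major axis a_t = (r₁ + r₂)/2 = (8720 + 70400)/2 = 39560 km.
Circular speed at r₁: v₁ = √(μ/r₁) = √(3.98483×10^5/8720) = 6.760 km/s.
On the transfer ellipse at r₁, vis-viva equation gives v_p = √[μ(2/r₁ − 1/a_t)] = 9.018 km/s.
First burn Δv₁ = |v_p − v₁| = 2.258 km/s.
At r₂, v₂ = √(μ/r₂) = 2.379 km/s.
Transfer-orbit speed at r₂: v_a = √[μ(2/r₂ − 1/a_t)] = 1.117 km/s.
Second burn Δv₂ = |v₂ − v_a| = 1.262 km/s.
Δv = Δv₁ + Δv₂ = 2.258 + 1.262 = 3.520 km/s.

Δv = 3.52 km/s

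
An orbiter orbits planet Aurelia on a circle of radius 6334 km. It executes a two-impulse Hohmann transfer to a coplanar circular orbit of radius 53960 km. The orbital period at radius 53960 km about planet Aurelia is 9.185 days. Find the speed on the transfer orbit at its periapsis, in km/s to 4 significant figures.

From Kepler's third law T² = 4π²r³/μ at r = 53960 km, T = 9.185 days = 9.185 × 86400 s = 7.93584×10^5 s: μ = 4π²r³/T² = 9848.95 km³/s².
Semi-major axis of the transfer orbit: a_t = (6334 + 53960)/2 = 30147 km.
The periapsis of the transfer ellipse is at r = 6334 km.
From the vis-viva equation, v = √[μ(2/r − 1/a_t)] = 1.668 km/s.

v = 1.668 km/s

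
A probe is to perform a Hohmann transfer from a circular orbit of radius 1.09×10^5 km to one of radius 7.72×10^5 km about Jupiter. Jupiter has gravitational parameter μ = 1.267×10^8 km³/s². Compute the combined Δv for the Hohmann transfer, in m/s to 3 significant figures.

Δv = 17500 m/s

The Hohmann ellipse has a_t = (r₁ + r₂)/2 = 4.405×10^5 km.
Circular speed at r₁: v₁ = √(μ/r₁) = √(1.267×10^8/1.090×10^5) = 34.09 km/s.
On the transfer ellipse at r₁, vis-viva equation gives v_p = √[μ(2/r₁ − 1/a_t)] = 45.13 km/s.
First burn Δv₁ = |v_p − v₁| = 11.04 km/s.
Circular speed at r₂: v₂ = √(μ/r₂) = 12.811 km/s.
Transfer-orbit speed at r₂: v_a = √[μ(2/r₂ − 1/a_t)] = 6.3726 km/s.
Second burn Δv₂ = |v₂ − v_a| = 6.438 km/s.
Δv = Δv₁ + Δv₂ = 11.04 + 6.438 = 17.48 km/s.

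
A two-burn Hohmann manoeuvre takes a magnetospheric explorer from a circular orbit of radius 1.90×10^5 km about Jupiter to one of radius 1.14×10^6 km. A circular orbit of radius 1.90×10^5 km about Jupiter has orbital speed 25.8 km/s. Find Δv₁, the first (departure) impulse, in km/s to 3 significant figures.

From the circular-orbit relation v² = μ/r at r = 1.90×10^5 km: μ = v²r = (25.8)² × 1.90×10^5 = 1.26472×10^8 km³/s².
The Hohmann ellipse has a_t = (r₁ + r₂)/2 = 6.650×10^5 km.
On the circular orbit at r = 1.900×10^5 km, v_c = √(μ/r) = 25.80 km/s.
Vis-viva on the transfer ellipse at r = 1.900×10^5 km gives v_t = √[μ(2/r − 1/a_t)] = 33.78 km/s.
Δv₁ = |v_t − v_c| = |33.78 − 25.80| = 7.980 km/s.

Δv₁ = 7.98 km/s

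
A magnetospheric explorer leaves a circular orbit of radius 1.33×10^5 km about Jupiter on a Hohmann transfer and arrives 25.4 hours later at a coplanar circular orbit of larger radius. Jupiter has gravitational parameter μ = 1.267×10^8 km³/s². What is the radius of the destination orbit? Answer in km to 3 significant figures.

r₂ = 8.17×10^5 km

Transfer time t = 25.4 hours = 91440 s, and t = π√(a_t³/μ).
So a_t = (μ t²/π²)^(1/3) = (1.267×10^8 × (91440)² / π²)^(1/3) = 4.7524×10^5 km.
Since a_t = (r₁ + r₂)/2, r₂ = 2a_t − r₁ = 2×4.7524×10^5 − 1.330×10^5 = 8.1748×10^5 km.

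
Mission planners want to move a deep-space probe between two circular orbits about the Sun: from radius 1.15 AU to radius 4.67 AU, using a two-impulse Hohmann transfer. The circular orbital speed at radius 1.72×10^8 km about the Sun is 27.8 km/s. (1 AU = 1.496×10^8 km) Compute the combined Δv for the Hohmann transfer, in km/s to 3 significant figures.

Δv = 12.5 km/s

From the circular-orbit relation v² = μ/r at r = 1.72×10^8 km: μ = v²r = (27.8)² × 1.72×10^8 = 1.32928×10^11 km³/s².
In km: r₁ = 1.15 × 1.496×10^8 = 1.7204×10^8 km; r₂ = 4.67 × 1.496×10^8 = 6.98632×10^8 km.
The Hohmann ellipse has a_t = (r₁ + r₂)/2 = 4.35336×10^8 km.
At r₁ the circular-orbit speed is v₁ = √(μ/r₁) = 27.797 km/s.
On the transfer ellipse at r₁, vis-viva gives v_p = √[μ(2/r₁ − 1/a_t)] = 35.213 km/s.
First burn Δv₁ = |v_p − v₁| = 7.416 km/s.
Circular speed at r₂: v₂ = √(μ/r₂) = 13.7938 km/s.
Transfer-orbit speed at r₂: v_a = √[μ(2/r₂ − 1/a_t)] = 8.67136 km/s.
Second burn Δv₂ = |v₂ − v_a| = 5.122 km/s.
Total Δv = Δv₁ + Δv₂ = 12.54 km/s.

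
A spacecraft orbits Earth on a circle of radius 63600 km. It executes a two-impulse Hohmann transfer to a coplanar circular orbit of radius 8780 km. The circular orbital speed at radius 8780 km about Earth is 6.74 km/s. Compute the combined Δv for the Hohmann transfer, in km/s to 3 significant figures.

From the circular-orbit relation v² = μ/r at r = 8780 km: μ = v²r = (6.74)² × 8780 = 3.98854×10^5 km³/s².
Transfer-ellipse semi-major axis a_t = (r₁ + r₂)/2 = (63600 + 8780)/2 = 36190 km.
Circular speed at r₁: v₁ = √(μ/r₁) = √(3.98854×10^5/63600) = 2.504 km/s.
Transfer-orbit speed at r₁ (vis-viva): v_a = √[μ(2/r₁ − 1/a_t)] = 1.233 km/s.
First burn Δv₁ = |v_a − v₁| = 1.271 km/s.
At r₂, v₂ = √(μ/r₂) = 6.740 km/s.
Transfer-orbit speed at r₂: v_p = √[μ(2/r₂ − 1/a_t)] = 8.935 km/s.
Second burn Δv₂ = |v₂ − v_p| = 2.195 km/s.
Δv = Δv₁ + Δv₂ = 1.271 + 2.195 = 3.466 km/s.

Δv = 3.47 km/s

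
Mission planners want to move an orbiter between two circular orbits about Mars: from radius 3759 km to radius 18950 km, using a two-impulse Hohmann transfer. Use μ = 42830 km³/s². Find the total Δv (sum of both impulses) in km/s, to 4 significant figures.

Transfer-ellipse semi-major axis a_t = (r₁ + r₂)/2 = (3759 + 18950)/2 = 11354.5 km.
Circular speed at r₁: v₁ = √(μ/r₁) = √(42830/3759) = 3.3755 km/s.
On the transfer ellipse at r₁, vis-viva gives v_p = √[μ(2/r₁ − 1/a_t)] = 4.3607 km/s.
First burn Δv₁ = |v_p − v₁| = 0.9852 km/s.
Circular speed at r₂: v₂ = √(μ/r₂) = 1.5034 km/s.
Transfer-orbit speed at r₂: v_a = √[μ(2/r₂ − 1/a_t)] = 0.86501 km/s.
Second burn Δv₂ = |v₂ − v_a| = 0.6384 km/s.
Δv = Δv₁ + Δv₂ = 0.9852 + 0.6384 = 1.624 km/s.

Δv = 1.624 km/s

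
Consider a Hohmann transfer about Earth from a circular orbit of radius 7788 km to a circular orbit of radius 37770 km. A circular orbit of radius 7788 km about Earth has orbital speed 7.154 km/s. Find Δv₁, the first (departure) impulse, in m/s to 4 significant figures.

From the circular-orbit relation v² = μ/r at r = 7788 km: μ = v²r = (7.154)² × 7788 = 3.98588×10^5 km³/s².
The Hohmann ellipse has a_t = (r₁ + r₂)/2 = 22779 km.
On the circular orbit at r = 7788 km, v_c = √(μ/r) = 7.154 km/s.
Vis-viva on the transfer ellipse at r = 7788 km gives v_t = √[μ(2/r − 1/a_t)] = 9.212 km/s.
Δv₁ = |v_t − v_c| = |9.212 − 7.154| = 2.058 km/s.

Δv₁ = 2058 m/s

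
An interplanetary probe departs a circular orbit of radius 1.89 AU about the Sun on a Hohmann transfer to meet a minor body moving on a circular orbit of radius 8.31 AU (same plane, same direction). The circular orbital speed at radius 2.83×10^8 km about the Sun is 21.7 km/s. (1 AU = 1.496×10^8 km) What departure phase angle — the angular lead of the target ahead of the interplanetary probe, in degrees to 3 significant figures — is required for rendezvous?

From the circular-orbit relation v² = μ/r at r = 2.83×10^8 km: μ = v²r = (21.7)² × 2.83×10^8 = 1.33262×10^11 km³/s².
In km: r₁ = 1.89 × 1.496×10^8 = 2.82744×10^8 km; r₂ = 8.31 × 1.496×10^8 = 1.243176×10^9 km.
The Hohmann ellipse has a_t = (r₁ + r₂)/2 = 7.6296×10^8 km.
Transfer time t = π√(a_t³/μ) = 1.8136×10^8 s.
The target's mean motion on its circular orbit is ω₂ = √(μ/r₂³) = 8.3283×10^-9 rad/s.
Angle swept by the target during transfer: ω₂·t = 1.5104 rad = 86.54°.
Arrival is 180° from departure on the ellipse, so φ = 180° − 86.54° = 93.5°.

φ = 93.5°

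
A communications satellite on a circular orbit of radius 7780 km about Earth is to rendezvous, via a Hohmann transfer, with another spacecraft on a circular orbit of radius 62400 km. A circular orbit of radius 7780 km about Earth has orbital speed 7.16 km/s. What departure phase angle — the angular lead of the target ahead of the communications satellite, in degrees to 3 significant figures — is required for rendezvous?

φ = 104°

From the circular-orbit relation v² = μ/r at r = 7780 km: μ = v²r = (7.16)² × 7780 = 3.98846×10^5 km³/s².
The Hohmann ellipse has a_t = (r₁ + r₂)/2 = 35090 km.
Transfer time t = π√(a_t³/μ) = 32698 s.
The target's mean motion on its circular orbit is ω₂ = √(μ/r₂³) = 4.0516×10^-5 rad/s.
Angle swept by the target during transfer: ω₂·t = 1.3248 rad = 75.91°.
Arrival is 180° from departure on the ellipse, so φ = 180° − 75.91° = 104°.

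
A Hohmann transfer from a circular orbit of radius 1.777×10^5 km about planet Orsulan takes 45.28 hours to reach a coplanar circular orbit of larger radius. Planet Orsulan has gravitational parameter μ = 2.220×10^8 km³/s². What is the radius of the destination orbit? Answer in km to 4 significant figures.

r₂ = 1.507×10^6 km

Transfer time t = 45.28 hours = 1.63008×10^5 s, and t = π√(a_t³/μ).
So a_t = (μ t²/π²)^(1/3) = (2.220×10^8 × (1.63008×10^5)² / π²)^(1/3) = 8.4235×10^5 km.
Since a_t = (r₁ + r₂)/2, r₂ = 2a_t − r₁ = 2×8.4235×10^5 − 1.777×10^5 = 1.507×10^6 km.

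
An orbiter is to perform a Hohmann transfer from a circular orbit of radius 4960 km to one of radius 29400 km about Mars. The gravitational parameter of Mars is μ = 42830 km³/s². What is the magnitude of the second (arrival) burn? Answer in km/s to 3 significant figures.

Δv₂ = 0.558 km/s

Semi-major axis of the transfer orbit: a_t = (4960 + 29400)/2 = 17180 km.
On the circular orbit at r = 29400 km, v_c = √(μ/r) = 1.207 km/s.
Vis-viva on the transfer ellipse at r = 29400 km gives v_t = √[μ(2/r − 1/a_t)] = 0.6485 km/s.
Δv₂ = |v_t − v_c| = |0.6485 − 1.207| = 0.5585 km/s.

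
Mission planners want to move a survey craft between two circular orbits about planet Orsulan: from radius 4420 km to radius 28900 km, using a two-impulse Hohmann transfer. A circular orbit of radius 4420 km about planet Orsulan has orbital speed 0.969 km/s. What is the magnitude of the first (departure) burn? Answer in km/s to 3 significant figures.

Δv₁ = 0.307 km/s

From the circular-orbit relation v² = μ/r at r = 4420 km: μ = v²r = (0.969)² × 4420 = 4150.21 km³/s².
Semi-major axis of the transfer orbit: a_t = (4420 + 28900)/2 = 16660 km.
Circular speed at r = 4420 km: v_c = √(μ/r) = 0.96900 km/s.
Vis-viva on the transfer ellipse at r = 4420 km gives v_t = √[μ(2/r − 1/a_t)] = 1.2762 km/s.
Δv₁ = |v_t − v_c| = |1.2762 − 0.96900| = 0.3072 km/s.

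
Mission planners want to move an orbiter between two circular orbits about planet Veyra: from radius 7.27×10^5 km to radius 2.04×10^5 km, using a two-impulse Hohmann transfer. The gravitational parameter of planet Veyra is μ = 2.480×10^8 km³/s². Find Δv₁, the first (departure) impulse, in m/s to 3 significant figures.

Δv₁ = 6240 m/s

Transfer-ellipse semi-major axis a_t = (r₁ + r₂)/2 = (7.270×10^5 + 2.040×10^5)/2 = 4.655×10^5 km.
Circular speed at r = 7.270×10^5 km: v_c = √(μ/r) = 18.470 km/s.
Transfer-orbit speed at the same r (vis-viva, a = a_t): v_t = √[μ(2/r − 1/a_t)] = 12.227 km/s.
Δv₁ = |v_t − v_c| = |12.227 − 18.470| = 6.243 km/s.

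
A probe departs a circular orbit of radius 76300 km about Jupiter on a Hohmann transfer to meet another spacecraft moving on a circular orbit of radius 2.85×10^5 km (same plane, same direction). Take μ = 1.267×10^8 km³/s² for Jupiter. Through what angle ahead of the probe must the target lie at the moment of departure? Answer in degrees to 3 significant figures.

Transfer-ellipse semi-major axis a_t = (r₁ + r₂)/2 = (76300 + 2.850×10^5)/2 = 1.8065×10^5 km.
Transfer time t = π√(a_t³/μ) = 21430 s.
Target angular speed ω₂ = √(μ/r₂³) = 7.398×10^-5 rad/s.
Angle swept by the target during transfer: ω₂·t = 1.5854 rad = 90.84°.
Arrival is 180° from departure on the ellipse, so φ = 180° − 90.84° = 89.2°.

φ = 89.2°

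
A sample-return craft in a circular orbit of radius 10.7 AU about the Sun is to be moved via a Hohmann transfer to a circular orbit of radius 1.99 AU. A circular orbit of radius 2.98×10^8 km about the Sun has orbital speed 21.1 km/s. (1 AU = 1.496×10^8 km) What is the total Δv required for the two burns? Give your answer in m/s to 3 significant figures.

From the circular-orbit relation v² = μ/r at r = 2.98×10^8 km: μ = v²r = (21.1)² × 2.98×10^8 = 1.32673×10^11 km³/s².
In km: r₁ = 10.7 × 1.496×10^8 = 1.60072×10^9 km; r₂ = 1.99 × 1.496×10^8 = 2.97704×10^8 km.
Transfer-ellipse semi-major axis a_t = (r₁ + r₂)/2 = (1.60072×10^9 + 2.97704×10^8)/2 = 9.49212×10^8 km.
Circular speed at r₁: v₁ = √(μ/r₁) = √(1.32673×10^11/1.60072×10^9) = 9.104 km/s.
On the transfer ellipse at r₁, v² = μ(2/r − 1/a) gives v_a = √[μ(2/r₁ − 1/a_t)] = 5.099 km/s.
First burn Δv₁ = |v_a − v₁| = 4.005 km/s.
At r₂, v₂ = √(μ/r₂) = 21.110 km/s.
Transfer-orbit speed at r₂: v_p = √[μ(2/r₂ − 1/a_t)] = 27.414 km/s.
Second burn Δv₂ = |v₂ − v_p| = 6.304 km/s.
Δv = Δv₁ + Δv₂ = 4.005 + 6.304 = 10.31 km/s.

Δv = 10300 m/s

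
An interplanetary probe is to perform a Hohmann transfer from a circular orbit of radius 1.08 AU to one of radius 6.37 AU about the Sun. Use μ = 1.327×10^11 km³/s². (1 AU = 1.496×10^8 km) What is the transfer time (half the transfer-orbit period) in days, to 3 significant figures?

t = 1310 days

In km: r₁ = 1.08 × 1.496×10^8 = 1.61568×10^8 km; r₂ = 6.37 × 1.496×10^8 = 9.52952×10^8 km.
Semi-major axis of the transfer orbit: a_t = (1.61568×10^8 + 9.52952×10^8)/2 = 5.5726×10^8 km.
Transfer time t = π√(a_t³/μ) = π√((5.5726×10^8)³ / 1.327×10^11) = 1.134×10^8 s.
Converting: 1.134×10^8 s ÷ 86400 s/day = 1310 days.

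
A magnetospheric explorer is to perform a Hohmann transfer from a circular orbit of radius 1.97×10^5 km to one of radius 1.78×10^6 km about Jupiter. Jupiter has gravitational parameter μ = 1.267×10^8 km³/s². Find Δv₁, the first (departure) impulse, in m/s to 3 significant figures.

Δv₁ = 8670 m/s

Transfer-ellipse semi-major axis a_t = (r₁ + r₂)/2 = (1.970×10^5 + 1.780×10^6)/2 = 9.885×10^5 km.
On the circular orbit at r = 1.970×10^5 km, v_c = √(μ/r) = 25.360 km/s.
Vis-viva on the transfer ellipse at r = 1.970×10^5 km gives v_t = √[μ(2/r − 1/a_t)] = 34.031 km/s.
Δv₁ = |v_t − v_c| = |34.031 − 25.360| = 8.671 km/s.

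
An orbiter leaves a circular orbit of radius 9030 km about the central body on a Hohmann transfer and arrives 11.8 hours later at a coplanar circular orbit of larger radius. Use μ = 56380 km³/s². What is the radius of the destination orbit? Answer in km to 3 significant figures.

r₂ = 34500 km

Transfer time t = 11.8 hours = 42480 s, and t = π√(a_t³/μ).
So a_t = (μ t²/π²)^(1/3) = (56380 × (42480)² / π²)^(1/3) = 21764 km.
Since a_t = (r₁ + r₂)/2, r₂ = 2a_t − r₁ = 2×21764 − 9030 = 34498 km.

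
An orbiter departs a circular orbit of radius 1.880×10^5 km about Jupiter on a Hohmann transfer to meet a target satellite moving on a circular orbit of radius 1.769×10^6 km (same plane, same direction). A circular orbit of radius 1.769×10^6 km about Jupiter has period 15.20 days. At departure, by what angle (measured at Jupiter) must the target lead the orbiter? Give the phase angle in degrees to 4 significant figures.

From Kepler's third law T² = 4π²r³/μ at r = 1.769×10^6 km, T = 15.20 days = 15.20 × 86400 s = 1.31328×10^6 s: μ = 4π²r³/T² = 1.26715×10^8 km³/s².
The Hohmann ellipse has a_t = (r₁ + r₂)/2 = 9.785×10^5 km.
The half-period of the transfer ellipse is t = π√(a_t³/μ) = 2.7013×10^5 s.
The target's mean motion on its circular orbit is ω₂ = √(μ/r₂³) = 4.7843×10^-6 rad/s.
Angle swept by the target during transfer: ω₂·t = 1.2924 rad = 74.049°.
The orbiter traverses 180° on the transfer ellipse, so the target must lead by 180° − 74.049° = 106.0°.

φ = 106.0°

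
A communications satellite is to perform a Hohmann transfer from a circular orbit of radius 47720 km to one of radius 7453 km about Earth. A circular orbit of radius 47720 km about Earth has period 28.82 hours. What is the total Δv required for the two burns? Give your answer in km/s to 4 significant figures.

From Kepler's third law T² = 4π²r³/μ at r = 47720 km, T = 28.82 hours = 28.82 × 3600 s = 1.03752×10^5 s: μ = 4π²r³/T² = 3.98536×10^5 km³/s².
Transfer-ellipse semi-major axis a_t = (r₁ + r₂)/2 = (47720 + 7453)/2 = 27586.5 km.
At r₁ the circular-orbit speed is v₁ = √(μ/r₁) = 2.890 km/s.
Transfer-orbit speed at r₁ (vis-viva): v_a = √[μ(2/r₁ − 1/a_t)] = 1.502 km/s.
First burn Δv₁ = |v_a − v₁| = 1.388 km/s.
At r₂, v₂ = √(μ/r₂) = 7.313 km/s.
Transfer-orbit speed at r₂: v_p = √[μ(2/r₂ − 1/a_t)] = 9.618 km/s.
Second burn Δv₂ = |v₂ − v_p| = 2.305 km/s.
Total Δv = Δv₁ + Δv₂ = 3.693 km/s.

Δv = 3.693 km/s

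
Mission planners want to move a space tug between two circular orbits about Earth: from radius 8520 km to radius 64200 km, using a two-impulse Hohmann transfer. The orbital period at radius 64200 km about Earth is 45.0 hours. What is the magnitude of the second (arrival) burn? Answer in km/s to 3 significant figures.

From Kepler's third law T² = 4π²r³/μ at r = 64200 km, T = 45.0 hours = 45.0 × 3600 s = 1.620×10^5 s: μ = 4π²r³/T² = 3.98047×10^5 km³/s².
Semi-major axis of the transfer orbit: a_t = (8520 + 64200)/2 = 36360 km.
On the circular orbit at r = 64200 km, v_c = √(μ/r) = 2.490 km/s.
Vis-viva on the transfer ellipse at r = 64200 km gives v_t = √[μ(2/r − 1/a_t)] = 1.205 km/s.
Δv₂ = |v_t − v_c| = |1.205 − 2.490| = 1.285 km/s.

Δv₂ = 1.28 km/s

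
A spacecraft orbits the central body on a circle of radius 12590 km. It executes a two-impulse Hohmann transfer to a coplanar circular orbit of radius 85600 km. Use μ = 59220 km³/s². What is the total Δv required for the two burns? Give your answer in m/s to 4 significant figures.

Δv = 1106 m/s

The Hohmann ellipse has a_t = (r₁ + r₂)/2 = 49095 km.
Circular speed at r₁: v₁ = √(μ/r₁) = √(59220/12590) = 2.169 km/s.
On the transfer ellipse at r₁, vis-viva gives v_p = √[μ(2/r₁ − 1/a_t)] = 2.864 km/s.
First burn Δv₁ = |v_p − v₁| = 0.6950 km/s.
Circular speed at r₂: v₂ = √(μ/r₂) = 0.8318 km/s.
Transfer-orbit speed at r₂: v_a = √[μ(2/r₂ − 1/a_t)] = 0.4212 km/s.
Second burn Δv₂ = |v₂ − v_a| = 0.4106 km/s.
Δv = Δv₁ + Δv₂ = 0.6950 + 0.4106 = 1.106 km/s.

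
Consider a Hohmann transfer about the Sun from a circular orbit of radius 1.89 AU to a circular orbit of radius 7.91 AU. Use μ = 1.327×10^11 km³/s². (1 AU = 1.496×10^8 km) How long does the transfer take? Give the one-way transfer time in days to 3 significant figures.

t = 1980 days

In km: r₁ = 1.89 × 1.496×10^8 = 2.82744×10^8 km; r₂ = 7.91 × 1.496×10^8 = 1.183336×10^9 km.
Transfer-ellipse semi-major axis a_t = (r₁ + r₂)/2 = (2.82744×10^8 + 1.183336×10^9)/2 = 7.3304×10^8 km.
By Kepler's third law the transfer-orbit period is T = 2π√(a_t³/μ), so t = T/2 = 1.712×10^8 s.
Converting: 1.712×10^8 s ÷ 86400 s/day = 1980 days.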